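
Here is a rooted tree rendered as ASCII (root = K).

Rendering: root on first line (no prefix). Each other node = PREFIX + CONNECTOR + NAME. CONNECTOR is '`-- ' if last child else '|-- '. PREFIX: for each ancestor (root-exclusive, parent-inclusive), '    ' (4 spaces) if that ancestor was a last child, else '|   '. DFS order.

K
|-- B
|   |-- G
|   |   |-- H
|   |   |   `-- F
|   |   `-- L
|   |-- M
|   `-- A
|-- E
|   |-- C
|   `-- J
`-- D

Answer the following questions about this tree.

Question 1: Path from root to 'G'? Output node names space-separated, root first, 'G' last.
Answer: K B G

Derivation:
Walk down from root: K -> B -> G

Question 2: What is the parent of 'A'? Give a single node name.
Answer: B

Derivation:
Scan adjacency: A appears as child of B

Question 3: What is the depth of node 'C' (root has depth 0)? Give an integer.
Path from root to C: K -> E -> C
Depth = number of edges = 2

Answer: 2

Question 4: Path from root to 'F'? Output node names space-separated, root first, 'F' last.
Walk down from root: K -> B -> G -> H -> F

Answer: K B G H F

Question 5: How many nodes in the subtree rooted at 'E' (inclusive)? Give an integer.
Subtree rooted at E contains: C, E, J
Count = 3

Answer: 3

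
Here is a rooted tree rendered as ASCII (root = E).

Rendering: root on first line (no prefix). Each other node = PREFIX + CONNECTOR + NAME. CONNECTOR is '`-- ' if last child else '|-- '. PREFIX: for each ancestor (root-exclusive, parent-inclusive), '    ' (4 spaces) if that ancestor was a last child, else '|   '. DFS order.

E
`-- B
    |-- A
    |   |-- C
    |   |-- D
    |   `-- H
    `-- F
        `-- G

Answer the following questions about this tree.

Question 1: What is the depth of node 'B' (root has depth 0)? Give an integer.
Path from root to B: E -> B
Depth = number of edges = 1

Answer: 1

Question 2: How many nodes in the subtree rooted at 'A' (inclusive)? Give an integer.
Answer: 4

Derivation:
Subtree rooted at A contains: A, C, D, H
Count = 4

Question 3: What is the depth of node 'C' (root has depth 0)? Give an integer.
Answer: 3

Derivation:
Path from root to C: E -> B -> A -> C
Depth = number of edges = 3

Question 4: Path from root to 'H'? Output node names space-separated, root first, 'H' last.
Walk down from root: E -> B -> A -> H

Answer: E B A H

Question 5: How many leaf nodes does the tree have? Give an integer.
Leaves (nodes with no children): C, D, G, H

Answer: 4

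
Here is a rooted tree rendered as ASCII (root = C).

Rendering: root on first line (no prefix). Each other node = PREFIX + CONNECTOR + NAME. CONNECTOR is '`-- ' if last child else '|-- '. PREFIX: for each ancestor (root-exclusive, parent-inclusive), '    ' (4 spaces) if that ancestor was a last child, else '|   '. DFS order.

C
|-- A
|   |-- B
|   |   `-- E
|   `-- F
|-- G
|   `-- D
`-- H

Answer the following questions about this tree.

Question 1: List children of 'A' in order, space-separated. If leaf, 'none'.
Answer: B F

Derivation:
Node A's children (from adjacency): B, F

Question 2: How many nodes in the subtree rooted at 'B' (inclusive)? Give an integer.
Answer: 2

Derivation:
Subtree rooted at B contains: B, E
Count = 2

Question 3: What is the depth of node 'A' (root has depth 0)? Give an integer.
Path from root to A: C -> A
Depth = number of edges = 1

Answer: 1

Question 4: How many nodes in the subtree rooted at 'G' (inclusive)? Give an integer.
Subtree rooted at G contains: D, G
Count = 2

Answer: 2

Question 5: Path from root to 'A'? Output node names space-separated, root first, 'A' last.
Answer: C A

Derivation:
Walk down from root: C -> A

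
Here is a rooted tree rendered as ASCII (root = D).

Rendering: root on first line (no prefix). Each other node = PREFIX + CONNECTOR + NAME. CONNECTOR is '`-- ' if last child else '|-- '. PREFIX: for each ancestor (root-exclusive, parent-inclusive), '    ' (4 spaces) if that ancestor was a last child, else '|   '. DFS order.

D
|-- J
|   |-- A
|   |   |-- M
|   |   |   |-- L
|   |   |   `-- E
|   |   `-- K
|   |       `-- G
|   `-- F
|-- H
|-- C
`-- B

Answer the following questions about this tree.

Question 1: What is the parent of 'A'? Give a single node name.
Scan adjacency: A appears as child of J

Answer: J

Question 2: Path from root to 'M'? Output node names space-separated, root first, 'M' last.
Answer: D J A M

Derivation:
Walk down from root: D -> J -> A -> M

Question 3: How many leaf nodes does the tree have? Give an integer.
Answer: 7

Derivation:
Leaves (nodes with no children): B, C, E, F, G, H, L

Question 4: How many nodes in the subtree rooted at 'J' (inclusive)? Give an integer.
Answer: 8

Derivation:
Subtree rooted at J contains: A, E, F, G, J, K, L, M
Count = 8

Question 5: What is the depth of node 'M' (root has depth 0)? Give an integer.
Answer: 3

Derivation:
Path from root to M: D -> J -> A -> M
Depth = number of edges = 3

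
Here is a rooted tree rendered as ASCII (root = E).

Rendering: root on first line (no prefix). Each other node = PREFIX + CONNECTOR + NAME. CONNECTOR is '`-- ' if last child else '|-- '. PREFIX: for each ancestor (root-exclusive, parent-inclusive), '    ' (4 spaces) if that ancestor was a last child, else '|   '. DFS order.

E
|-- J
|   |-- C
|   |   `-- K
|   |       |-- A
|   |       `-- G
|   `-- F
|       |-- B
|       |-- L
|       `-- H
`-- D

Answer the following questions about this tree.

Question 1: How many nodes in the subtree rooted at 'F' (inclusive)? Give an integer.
Subtree rooted at F contains: B, F, H, L
Count = 4

Answer: 4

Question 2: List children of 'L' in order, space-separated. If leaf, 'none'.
Node L's children (from adjacency): (leaf)

Answer: none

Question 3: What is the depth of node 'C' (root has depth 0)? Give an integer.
Path from root to C: E -> J -> C
Depth = number of edges = 2

Answer: 2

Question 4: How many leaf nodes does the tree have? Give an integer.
Answer: 6

Derivation:
Leaves (nodes with no children): A, B, D, G, H, L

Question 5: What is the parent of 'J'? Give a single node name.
Answer: E

Derivation:
Scan adjacency: J appears as child of E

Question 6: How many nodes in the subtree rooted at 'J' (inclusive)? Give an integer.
Subtree rooted at J contains: A, B, C, F, G, H, J, K, L
Count = 9

Answer: 9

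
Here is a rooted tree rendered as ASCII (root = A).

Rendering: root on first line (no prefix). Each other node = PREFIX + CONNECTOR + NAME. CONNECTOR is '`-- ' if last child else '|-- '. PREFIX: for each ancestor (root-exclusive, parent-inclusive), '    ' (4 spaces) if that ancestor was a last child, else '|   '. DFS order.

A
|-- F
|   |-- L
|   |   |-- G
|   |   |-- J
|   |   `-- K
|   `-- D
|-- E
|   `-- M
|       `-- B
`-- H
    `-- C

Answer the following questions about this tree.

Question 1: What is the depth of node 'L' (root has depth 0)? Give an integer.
Answer: 2

Derivation:
Path from root to L: A -> F -> L
Depth = number of edges = 2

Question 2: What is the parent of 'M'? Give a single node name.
Scan adjacency: M appears as child of E

Answer: E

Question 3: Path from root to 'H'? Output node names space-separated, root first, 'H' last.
Answer: A H

Derivation:
Walk down from root: A -> H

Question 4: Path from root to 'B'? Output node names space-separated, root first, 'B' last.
Answer: A E M B

Derivation:
Walk down from root: A -> E -> M -> B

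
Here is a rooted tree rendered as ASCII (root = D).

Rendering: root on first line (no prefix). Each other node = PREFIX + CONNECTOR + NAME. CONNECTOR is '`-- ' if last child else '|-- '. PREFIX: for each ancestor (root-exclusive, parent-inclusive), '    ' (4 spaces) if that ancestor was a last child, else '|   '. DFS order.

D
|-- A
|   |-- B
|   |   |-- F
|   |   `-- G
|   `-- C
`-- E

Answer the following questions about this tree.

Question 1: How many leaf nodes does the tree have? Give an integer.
Leaves (nodes with no children): C, E, F, G

Answer: 4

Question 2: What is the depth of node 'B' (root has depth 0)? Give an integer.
Answer: 2

Derivation:
Path from root to B: D -> A -> B
Depth = number of edges = 2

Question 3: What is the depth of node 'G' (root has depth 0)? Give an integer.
Answer: 3

Derivation:
Path from root to G: D -> A -> B -> G
Depth = number of edges = 3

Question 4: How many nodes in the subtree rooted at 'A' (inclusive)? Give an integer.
Answer: 5

Derivation:
Subtree rooted at A contains: A, B, C, F, G
Count = 5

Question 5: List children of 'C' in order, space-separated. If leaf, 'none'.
Node C's children (from adjacency): (leaf)

Answer: none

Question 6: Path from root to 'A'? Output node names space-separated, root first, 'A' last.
Walk down from root: D -> A

Answer: D A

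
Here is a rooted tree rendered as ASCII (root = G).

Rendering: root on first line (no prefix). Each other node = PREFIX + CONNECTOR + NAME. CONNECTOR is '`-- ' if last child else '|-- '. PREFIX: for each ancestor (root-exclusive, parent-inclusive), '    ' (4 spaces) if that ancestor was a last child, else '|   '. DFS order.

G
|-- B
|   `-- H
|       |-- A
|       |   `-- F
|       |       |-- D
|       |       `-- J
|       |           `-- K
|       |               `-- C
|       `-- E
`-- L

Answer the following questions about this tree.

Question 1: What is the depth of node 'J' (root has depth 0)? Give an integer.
Answer: 5

Derivation:
Path from root to J: G -> B -> H -> A -> F -> J
Depth = number of edges = 5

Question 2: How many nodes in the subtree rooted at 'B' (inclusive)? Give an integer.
Subtree rooted at B contains: A, B, C, D, E, F, H, J, K
Count = 9

Answer: 9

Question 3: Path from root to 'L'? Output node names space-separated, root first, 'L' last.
Walk down from root: G -> L

Answer: G L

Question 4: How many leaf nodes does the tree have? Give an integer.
Answer: 4

Derivation:
Leaves (nodes with no children): C, D, E, L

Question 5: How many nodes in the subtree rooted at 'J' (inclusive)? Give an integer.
Answer: 3

Derivation:
Subtree rooted at J contains: C, J, K
Count = 3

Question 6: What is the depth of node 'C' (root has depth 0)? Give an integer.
Path from root to C: G -> B -> H -> A -> F -> J -> K -> C
Depth = number of edges = 7

Answer: 7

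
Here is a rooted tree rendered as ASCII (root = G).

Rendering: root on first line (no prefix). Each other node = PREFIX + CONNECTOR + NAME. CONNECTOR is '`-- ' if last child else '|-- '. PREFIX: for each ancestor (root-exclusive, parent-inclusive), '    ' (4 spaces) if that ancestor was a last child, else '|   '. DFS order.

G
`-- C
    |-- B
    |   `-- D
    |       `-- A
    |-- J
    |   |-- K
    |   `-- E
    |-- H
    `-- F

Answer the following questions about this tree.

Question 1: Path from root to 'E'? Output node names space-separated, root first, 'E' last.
Walk down from root: G -> C -> J -> E

Answer: G C J E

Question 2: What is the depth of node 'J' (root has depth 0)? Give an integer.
Path from root to J: G -> C -> J
Depth = number of edges = 2

Answer: 2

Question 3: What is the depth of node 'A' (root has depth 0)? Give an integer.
Answer: 4

Derivation:
Path from root to A: G -> C -> B -> D -> A
Depth = number of edges = 4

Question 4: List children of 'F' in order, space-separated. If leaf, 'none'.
Node F's children (from adjacency): (leaf)

Answer: none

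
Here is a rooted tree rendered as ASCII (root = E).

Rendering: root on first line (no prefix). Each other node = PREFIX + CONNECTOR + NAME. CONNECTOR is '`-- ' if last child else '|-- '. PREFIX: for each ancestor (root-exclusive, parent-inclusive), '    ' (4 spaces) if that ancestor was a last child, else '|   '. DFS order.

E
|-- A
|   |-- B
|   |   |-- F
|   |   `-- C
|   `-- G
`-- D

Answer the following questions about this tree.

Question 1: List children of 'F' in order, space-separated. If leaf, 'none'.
Node F's children (from adjacency): (leaf)

Answer: none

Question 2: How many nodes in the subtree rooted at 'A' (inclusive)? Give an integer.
Subtree rooted at A contains: A, B, C, F, G
Count = 5

Answer: 5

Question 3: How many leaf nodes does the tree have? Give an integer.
Answer: 4

Derivation:
Leaves (nodes with no children): C, D, F, G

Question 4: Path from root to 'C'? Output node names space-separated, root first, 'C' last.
Walk down from root: E -> A -> B -> C

Answer: E A B C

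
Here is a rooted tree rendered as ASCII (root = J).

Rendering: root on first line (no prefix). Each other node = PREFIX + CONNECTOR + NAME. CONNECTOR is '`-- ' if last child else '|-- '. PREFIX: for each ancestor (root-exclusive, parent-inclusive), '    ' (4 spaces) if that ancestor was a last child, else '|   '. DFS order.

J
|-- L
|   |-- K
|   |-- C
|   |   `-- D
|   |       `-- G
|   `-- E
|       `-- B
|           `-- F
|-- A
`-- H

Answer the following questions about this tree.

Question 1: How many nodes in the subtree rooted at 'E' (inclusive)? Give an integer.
Answer: 3

Derivation:
Subtree rooted at E contains: B, E, F
Count = 3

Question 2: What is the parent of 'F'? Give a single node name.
Answer: B

Derivation:
Scan adjacency: F appears as child of B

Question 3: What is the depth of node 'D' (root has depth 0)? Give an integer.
Answer: 3

Derivation:
Path from root to D: J -> L -> C -> D
Depth = number of edges = 3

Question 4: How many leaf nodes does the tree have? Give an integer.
Leaves (nodes with no children): A, F, G, H, K

Answer: 5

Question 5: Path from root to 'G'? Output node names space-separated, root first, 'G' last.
Answer: J L C D G

Derivation:
Walk down from root: J -> L -> C -> D -> G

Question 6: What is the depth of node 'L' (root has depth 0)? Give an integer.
Path from root to L: J -> L
Depth = number of edges = 1

Answer: 1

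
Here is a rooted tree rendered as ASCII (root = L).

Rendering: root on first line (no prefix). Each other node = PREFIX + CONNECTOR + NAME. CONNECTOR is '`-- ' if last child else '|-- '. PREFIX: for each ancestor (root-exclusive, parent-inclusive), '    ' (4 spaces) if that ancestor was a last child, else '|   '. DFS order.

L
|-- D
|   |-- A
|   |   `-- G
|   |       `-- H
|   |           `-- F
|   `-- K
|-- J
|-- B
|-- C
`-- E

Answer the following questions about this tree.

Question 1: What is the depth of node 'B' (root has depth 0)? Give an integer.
Path from root to B: L -> B
Depth = number of edges = 1

Answer: 1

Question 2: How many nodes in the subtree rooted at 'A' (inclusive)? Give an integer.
Answer: 4

Derivation:
Subtree rooted at A contains: A, F, G, H
Count = 4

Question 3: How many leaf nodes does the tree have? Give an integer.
Leaves (nodes with no children): B, C, E, F, J, K

Answer: 6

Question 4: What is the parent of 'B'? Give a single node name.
Scan adjacency: B appears as child of L

Answer: L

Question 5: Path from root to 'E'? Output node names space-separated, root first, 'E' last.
Walk down from root: L -> E

Answer: L E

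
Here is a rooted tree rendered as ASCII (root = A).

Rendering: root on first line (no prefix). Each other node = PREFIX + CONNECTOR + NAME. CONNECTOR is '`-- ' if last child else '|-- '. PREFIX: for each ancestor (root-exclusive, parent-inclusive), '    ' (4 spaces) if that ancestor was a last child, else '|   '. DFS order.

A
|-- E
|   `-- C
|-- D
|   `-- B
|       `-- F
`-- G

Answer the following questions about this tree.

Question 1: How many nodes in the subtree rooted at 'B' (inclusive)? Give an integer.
Subtree rooted at B contains: B, F
Count = 2

Answer: 2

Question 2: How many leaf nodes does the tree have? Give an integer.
Answer: 3

Derivation:
Leaves (nodes with no children): C, F, G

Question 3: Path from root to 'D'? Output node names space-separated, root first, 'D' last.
Answer: A D

Derivation:
Walk down from root: A -> D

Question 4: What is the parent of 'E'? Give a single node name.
Scan adjacency: E appears as child of A

Answer: A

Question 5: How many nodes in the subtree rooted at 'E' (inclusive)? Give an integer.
Subtree rooted at E contains: C, E
Count = 2

Answer: 2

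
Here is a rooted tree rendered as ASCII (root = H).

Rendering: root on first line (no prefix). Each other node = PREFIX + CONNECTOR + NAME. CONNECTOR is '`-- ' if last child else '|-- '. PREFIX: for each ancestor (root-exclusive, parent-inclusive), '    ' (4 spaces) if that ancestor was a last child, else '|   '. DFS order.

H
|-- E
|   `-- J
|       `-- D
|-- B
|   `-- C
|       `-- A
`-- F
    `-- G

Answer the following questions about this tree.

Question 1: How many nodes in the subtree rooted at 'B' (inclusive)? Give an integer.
Answer: 3

Derivation:
Subtree rooted at B contains: A, B, C
Count = 3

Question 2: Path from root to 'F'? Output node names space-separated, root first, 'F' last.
Answer: H F

Derivation:
Walk down from root: H -> F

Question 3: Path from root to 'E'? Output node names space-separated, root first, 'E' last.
Walk down from root: H -> E

Answer: H E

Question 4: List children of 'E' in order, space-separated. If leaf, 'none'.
Node E's children (from adjacency): J

Answer: J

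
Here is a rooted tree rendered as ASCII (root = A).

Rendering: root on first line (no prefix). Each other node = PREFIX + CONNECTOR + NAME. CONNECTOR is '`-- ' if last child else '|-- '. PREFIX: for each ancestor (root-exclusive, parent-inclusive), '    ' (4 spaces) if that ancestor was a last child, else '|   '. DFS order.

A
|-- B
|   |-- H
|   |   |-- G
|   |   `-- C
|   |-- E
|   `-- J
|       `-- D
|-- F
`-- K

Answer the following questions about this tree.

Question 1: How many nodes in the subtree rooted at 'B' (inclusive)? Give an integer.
Subtree rooted at B contains: B, C, D, E, G, H, J
Count = 7

Answer: 7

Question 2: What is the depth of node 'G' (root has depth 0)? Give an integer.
Path from root to G: A -> B -> H -> G
Depth = number of edges = 3

Answer: 3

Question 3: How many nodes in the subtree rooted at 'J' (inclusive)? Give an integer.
Subtree rooted at J contains: D, J
Count = 2

Answer: 2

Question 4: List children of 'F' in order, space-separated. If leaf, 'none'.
Answer: none

Derivation:
Node F's children (from adjacency): (leaf)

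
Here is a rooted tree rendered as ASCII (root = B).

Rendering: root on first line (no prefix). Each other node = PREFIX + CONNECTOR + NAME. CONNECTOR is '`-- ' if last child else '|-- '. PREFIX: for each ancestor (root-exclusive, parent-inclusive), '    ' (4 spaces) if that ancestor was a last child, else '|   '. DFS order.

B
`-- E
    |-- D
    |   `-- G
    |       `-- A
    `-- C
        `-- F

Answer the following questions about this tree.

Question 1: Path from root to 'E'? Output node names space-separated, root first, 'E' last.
Walk down from root: B -> E

Answer: B E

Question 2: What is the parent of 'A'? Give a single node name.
Scan adjacency: A appears as child of G

Answer: G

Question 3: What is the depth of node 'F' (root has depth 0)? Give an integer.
Answer: 3

Derivation:
Path from root to F: B -> E -> C -> F
Depth = number of edges = 3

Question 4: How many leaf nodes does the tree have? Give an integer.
Leaves (nodes with no children): A, F

Answer: 2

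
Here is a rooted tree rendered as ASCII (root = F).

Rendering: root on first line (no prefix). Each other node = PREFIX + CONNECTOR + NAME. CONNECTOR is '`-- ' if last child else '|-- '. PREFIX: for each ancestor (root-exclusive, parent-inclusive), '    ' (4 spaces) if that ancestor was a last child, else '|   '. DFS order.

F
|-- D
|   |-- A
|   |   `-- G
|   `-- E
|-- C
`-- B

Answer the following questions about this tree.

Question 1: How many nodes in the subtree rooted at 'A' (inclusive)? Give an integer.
Answer: 2

Derivation:
Subtree rooted at A contains: A, G
Count = 2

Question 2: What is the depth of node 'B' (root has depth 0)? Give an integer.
Answer: 1

Derivation:
Path from root to B: F -> B
Depth = number of edges = 1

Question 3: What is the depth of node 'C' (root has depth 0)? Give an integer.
Path from root to C: F -> C
Depth = number of edges = 1

Answer: 1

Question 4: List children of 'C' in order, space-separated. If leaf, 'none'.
Node C's children (from adjacency): (leaf)

Answer: none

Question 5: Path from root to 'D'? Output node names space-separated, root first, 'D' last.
Answer: F D

Derivation:
Walk down from root: F -> D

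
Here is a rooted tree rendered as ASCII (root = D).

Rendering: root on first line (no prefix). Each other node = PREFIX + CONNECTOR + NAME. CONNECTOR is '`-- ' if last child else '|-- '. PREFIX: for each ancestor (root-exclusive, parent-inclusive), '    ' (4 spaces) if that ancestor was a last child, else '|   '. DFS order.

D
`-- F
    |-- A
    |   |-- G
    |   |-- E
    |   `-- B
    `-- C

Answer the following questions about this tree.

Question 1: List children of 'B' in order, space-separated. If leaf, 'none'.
Answer: none

Derivation:
Node B's children (from adjacency): (leaf)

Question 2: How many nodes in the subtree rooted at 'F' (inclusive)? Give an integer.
Subtree rooted at F contains: A, B, C, E, F, G
Count = 6

Answer: 6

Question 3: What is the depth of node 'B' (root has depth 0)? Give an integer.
Answer: 3

Derivation:
Path from root to B: D -> F -> A -> B
Depth = number of edges = 3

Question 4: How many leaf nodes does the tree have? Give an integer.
Leaves (nodes with no children): B, C, E, G

Answer: 4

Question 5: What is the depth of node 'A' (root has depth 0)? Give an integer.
Path from root to A: D -> F -> A
Depth = number of edges = 2

Answer: 2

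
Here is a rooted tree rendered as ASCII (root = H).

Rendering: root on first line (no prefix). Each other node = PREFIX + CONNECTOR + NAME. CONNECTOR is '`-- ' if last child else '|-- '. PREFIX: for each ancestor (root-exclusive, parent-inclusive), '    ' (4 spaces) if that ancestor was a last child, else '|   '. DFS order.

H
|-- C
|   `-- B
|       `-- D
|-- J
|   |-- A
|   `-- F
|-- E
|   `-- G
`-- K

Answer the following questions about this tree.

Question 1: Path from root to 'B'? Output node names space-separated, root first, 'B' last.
Answer: H C B

Derivation:
Walk down from root: H -> C -> B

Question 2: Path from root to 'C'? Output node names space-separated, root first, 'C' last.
Answer: H C

Derivation:
Walk down from root: H -> C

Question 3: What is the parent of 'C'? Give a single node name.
Scan adjacency: C appears as child of H

Answer: H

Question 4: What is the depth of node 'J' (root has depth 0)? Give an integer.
Answer: 1

Derivation:
Path from root to J: H -> J
Depth = number of edges = 1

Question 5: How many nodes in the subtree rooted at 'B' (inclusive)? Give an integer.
Answer: 2

Derivation:
Subtree rooted at B contains: B, D
Count = 2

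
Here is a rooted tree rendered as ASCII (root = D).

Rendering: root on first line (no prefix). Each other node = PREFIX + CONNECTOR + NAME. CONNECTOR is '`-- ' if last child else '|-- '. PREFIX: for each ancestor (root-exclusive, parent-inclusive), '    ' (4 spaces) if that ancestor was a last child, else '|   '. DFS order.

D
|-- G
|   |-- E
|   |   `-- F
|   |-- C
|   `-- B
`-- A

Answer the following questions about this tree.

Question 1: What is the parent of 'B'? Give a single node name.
Scan adjacency: B appears as child of G

Answer: G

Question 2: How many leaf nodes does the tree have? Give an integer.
Answer: 4

Derivation:
Leaves (nodes with no children): A, B, C, F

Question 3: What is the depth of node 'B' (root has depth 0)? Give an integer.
Path from root to B: D -> G -> B
Depth = number of edges = 2

Answer: 2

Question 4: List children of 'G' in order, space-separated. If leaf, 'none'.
Answer: E C B

Derivation:
Node G's children (from adjacency): E, C, B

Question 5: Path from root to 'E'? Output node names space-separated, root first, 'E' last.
Answer: D G E

Derivation:
Walk down from root: D -> G -> E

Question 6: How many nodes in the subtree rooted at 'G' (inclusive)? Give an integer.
Answer: 5

Derivation:
Subtree rooted at G contains: B, C, E, F, G
Count = 5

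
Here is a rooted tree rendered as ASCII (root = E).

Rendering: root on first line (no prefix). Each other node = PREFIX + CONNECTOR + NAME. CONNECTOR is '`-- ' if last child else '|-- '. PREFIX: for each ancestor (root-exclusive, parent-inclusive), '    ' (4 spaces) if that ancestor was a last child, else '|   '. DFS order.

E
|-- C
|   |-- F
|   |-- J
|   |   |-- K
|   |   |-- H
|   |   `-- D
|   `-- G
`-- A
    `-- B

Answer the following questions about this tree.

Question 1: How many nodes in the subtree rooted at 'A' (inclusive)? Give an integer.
Answer: 2

Derivation:
Subtree rooted at A contains: A, B
Count = 2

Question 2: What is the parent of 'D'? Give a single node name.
Answer: J

Derivation:
Scan adjacency: D appears as child of J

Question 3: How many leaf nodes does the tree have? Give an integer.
Leaves (nodes with no children): B, D, F, G, H, K

Answer: 6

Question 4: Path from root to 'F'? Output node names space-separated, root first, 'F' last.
Walk down from root: E -> C -> F

Answer: E C F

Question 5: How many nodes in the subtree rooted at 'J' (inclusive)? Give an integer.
Subtree rooted at J contains: D, H, J, K
Count = 4

Answer: 4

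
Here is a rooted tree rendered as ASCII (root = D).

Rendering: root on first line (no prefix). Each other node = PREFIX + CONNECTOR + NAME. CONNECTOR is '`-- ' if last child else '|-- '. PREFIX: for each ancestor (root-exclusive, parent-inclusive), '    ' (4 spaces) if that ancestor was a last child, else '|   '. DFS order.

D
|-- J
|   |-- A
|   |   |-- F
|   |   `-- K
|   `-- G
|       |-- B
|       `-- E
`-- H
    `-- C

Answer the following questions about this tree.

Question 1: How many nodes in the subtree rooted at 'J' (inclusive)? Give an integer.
Subtree rooted at J contains: A, B, E, F, G, J, K
Count = 7

Answer: 7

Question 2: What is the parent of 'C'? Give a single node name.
Answer: H

Derivation:
Scan adjacency: C appears as child of H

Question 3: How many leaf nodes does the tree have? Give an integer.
Answer: 5

Derivation:
Leaves (nodes with no children): B, C, E, F, K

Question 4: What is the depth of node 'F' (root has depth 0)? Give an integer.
Path from root to F: D -> J -> A -> F
Depth = number of edges = 3

Answer: 3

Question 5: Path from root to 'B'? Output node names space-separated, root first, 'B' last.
Answer: D J G B

Derivation:
Walk down from root: D -> J -> G -> B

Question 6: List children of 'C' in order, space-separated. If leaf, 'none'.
Answer: none

Derivation:
Node C's children (from adjacency): (leaf)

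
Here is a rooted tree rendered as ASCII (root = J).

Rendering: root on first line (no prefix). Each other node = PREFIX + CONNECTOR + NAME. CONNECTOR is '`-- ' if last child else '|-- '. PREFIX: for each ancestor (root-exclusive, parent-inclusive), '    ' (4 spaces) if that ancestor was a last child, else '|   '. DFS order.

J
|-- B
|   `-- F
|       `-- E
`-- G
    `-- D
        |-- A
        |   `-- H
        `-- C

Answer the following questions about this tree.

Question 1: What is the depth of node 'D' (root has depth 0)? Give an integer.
Answer: 2

Derivation:
Path from root to D: J -> G -> D
Depth = number of edges = 2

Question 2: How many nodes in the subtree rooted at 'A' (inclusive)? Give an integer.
Answer: 2

Derivation:
Subtree rooted at A contains: A, H
Count = 2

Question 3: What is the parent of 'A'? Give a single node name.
Scan adjacency: A appears as child of D

Answer: D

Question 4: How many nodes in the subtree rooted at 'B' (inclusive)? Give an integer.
Subtree rooted at B contains: B, E, F
Count = 3

Answer: 3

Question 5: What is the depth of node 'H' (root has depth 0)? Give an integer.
Answer: 4

Derivation:
Path from root to H: J -> G -> D -> A -> H
Depth = number of edges = 4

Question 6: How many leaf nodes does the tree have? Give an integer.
Leaves (nodes with no children): C, E, H

Answer: 3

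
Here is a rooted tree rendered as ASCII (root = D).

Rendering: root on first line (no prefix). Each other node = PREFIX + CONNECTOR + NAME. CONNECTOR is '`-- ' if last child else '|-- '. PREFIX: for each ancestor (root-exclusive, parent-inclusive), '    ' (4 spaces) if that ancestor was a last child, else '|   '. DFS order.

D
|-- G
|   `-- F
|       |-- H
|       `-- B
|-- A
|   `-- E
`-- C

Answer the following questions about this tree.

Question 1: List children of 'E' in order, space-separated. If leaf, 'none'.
Answer: none

Derivation:
Node E's children (from adjacency): (leaf)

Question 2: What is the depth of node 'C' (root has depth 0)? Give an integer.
Path from root to C: D -> C
Depth = number of edges = 1

Answer: 1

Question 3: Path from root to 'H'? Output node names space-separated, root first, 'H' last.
Answer: D G F H

Derivation:
Walk down from root: D -> G -> F -> H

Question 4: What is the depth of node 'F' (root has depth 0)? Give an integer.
Path from root to F: D -> G -> F
Depth = number of edges = 2

Answer: 2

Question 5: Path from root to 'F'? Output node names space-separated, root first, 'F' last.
Walk down from root: D -> G -> F

Answer: D G F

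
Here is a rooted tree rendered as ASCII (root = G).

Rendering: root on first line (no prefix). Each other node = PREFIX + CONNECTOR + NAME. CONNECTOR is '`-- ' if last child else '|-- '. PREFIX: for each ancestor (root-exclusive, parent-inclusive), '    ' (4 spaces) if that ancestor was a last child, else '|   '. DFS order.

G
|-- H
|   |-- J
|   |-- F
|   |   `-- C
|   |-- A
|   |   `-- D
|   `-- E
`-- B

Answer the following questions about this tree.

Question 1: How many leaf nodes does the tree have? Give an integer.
Answer: 5

Derivation:
Leaves (nodes with no children): B, C, D, E, J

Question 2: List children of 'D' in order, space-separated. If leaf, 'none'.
Answer: none

Derivation:
Node D's children (from adjacency): (leaf)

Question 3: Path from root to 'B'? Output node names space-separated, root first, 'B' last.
Answer: G B

Derivation:
Walk down from root: G -> B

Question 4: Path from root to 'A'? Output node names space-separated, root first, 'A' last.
Answer: G H A

Derivation:
Walk down from root: G -> H -> A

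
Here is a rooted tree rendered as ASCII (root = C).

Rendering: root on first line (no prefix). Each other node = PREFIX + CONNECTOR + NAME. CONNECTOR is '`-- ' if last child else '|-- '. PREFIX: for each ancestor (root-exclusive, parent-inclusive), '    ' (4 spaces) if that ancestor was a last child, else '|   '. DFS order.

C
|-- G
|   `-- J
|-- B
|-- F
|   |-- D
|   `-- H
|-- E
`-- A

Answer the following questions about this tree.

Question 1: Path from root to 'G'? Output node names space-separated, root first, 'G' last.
Walk down from root: C -> G

Answer: C G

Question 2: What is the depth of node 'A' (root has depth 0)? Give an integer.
Path from root to A: C -> A
Depth = number of edges = 1

Answer: 1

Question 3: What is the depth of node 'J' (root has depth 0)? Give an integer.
Answer: 2

Derivation:
Path from root to J: C -> G -> J
Depth = number of edges = 2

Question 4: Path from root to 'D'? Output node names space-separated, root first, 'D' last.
Answer: C F D

Derivation:
Walk down from root: C -> F -> D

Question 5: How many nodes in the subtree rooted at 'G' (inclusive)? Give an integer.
Answer: 2

Derivation:
Subtree rooted at G contains: G, J
Count = 2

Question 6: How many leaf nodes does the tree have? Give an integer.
Answer: 6

Derivation:
Leaves (nodes with no children): A, B, D, E, H, J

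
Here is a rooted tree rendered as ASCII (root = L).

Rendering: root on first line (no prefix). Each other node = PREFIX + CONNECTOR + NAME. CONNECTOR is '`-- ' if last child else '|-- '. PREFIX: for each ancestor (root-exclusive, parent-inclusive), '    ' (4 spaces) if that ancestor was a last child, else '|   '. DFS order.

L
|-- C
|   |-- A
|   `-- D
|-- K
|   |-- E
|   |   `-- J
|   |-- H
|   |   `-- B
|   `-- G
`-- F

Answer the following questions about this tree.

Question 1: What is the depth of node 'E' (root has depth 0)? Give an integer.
Path from root to E: L -> K -> E
Depth = number of edges = 2

Answer: 2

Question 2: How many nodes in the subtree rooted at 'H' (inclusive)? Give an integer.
Subtree rooted at H contains: B, H
Count = 2

Answer: 2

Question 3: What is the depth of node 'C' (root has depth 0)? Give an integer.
Answer: 1

Derivation:
Path from root to C: L -> C
Depth = number of edges = 1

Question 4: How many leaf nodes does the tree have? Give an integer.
Answer: 6

Derivation:
Leaves (nodes with no children): A, B, D, F, G, J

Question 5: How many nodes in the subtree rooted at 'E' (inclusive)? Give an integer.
Answer: 2

Derivation:
Subtree rooted at E contains: E, J
Count = 2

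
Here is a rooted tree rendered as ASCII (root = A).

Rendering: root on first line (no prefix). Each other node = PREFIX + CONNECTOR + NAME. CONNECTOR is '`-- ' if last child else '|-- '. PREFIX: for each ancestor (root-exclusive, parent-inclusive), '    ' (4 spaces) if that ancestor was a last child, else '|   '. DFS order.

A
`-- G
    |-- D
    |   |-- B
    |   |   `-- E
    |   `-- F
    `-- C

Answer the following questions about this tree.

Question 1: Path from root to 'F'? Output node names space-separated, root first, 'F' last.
Walk down from root: A -> G -> D -> F

Answer: A G D F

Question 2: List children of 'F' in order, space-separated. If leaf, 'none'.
Answer: none

Derivation:
Node F's children (from adjacency): (leaf)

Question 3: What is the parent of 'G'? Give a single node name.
Scan adjacency: G appears as child of A

Answer: A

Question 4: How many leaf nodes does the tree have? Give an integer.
Answer: 3

Derivation:
Leaves (nodes with no children): C, E, F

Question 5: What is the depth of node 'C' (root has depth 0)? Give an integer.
Answer: 2

Derivation:
Path from root to C: A -> G -> C
Depth = number of edges = 2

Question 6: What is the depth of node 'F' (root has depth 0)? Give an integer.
Path from root to F: A -> G -> D -> F
Depth = number of edges = 3

Answer: 3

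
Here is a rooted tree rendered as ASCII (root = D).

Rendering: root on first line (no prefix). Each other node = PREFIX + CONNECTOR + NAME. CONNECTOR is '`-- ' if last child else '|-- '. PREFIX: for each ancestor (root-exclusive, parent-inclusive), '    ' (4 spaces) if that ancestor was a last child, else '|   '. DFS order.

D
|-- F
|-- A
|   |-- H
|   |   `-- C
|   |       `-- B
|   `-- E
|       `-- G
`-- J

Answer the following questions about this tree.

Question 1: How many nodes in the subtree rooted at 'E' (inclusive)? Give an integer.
Subtree rooted at E contains: E, G
Count = 2

Answer: 2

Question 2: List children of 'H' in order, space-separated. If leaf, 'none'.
Answer: C

Derivation:
Node H's children (from adjacency): C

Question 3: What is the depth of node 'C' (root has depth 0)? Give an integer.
Path from root to C: D -> A -> H -> C
Depth = number of edges = 3

Answer: 3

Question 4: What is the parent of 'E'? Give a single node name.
Answer: A

Derivation:
Scan adjacency: E appears as child of A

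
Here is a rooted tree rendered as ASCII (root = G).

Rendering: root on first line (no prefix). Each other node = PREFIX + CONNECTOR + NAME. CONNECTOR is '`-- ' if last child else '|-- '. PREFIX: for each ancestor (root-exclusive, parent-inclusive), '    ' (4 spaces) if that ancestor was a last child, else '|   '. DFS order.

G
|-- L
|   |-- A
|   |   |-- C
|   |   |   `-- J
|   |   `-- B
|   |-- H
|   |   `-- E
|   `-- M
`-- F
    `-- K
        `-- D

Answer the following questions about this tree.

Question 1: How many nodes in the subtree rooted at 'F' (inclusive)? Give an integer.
Subtree rooted at F contains: D, F, K
Count = 3

Answer: 3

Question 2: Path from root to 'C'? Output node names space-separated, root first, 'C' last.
Walk down from root: G -> L -> A -> C

Answer: G L A C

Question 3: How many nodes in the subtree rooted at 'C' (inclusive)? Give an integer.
Answer: 2

Derivation:
Subtree rooted at C contains: C, J
Count = 2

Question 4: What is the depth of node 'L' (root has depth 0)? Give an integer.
Path from root to L: G -> L
Depth = number of edges = 1

Answer: 1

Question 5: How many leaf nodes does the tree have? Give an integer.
Leaves (nodes with no children): B, D, E, J, M

Answer: 5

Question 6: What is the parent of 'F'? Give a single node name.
Answer: G

Derivation:
Scan adjacency: F appears as child of G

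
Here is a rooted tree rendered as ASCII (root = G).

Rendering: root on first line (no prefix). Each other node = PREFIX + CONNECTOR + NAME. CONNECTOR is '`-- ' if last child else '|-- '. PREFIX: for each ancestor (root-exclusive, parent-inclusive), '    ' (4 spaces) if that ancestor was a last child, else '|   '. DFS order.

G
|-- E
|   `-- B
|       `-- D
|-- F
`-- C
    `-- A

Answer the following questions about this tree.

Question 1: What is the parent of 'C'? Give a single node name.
Answer: G

Derivation:
Scan adjacency: C appears as child of G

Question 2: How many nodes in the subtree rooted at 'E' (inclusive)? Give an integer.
Answer: 3

Derivation:
Subtree rooted at E contains: B, D, E
Count = 3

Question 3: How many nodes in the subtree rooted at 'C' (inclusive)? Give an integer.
Answer: 2

Derivation:
Subtree rooted at C contains: A, C
Count = 2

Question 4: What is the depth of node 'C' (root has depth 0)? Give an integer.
Answer: 1

Derivation:
Path from root to C: G -> C
Depth = number of edges = 1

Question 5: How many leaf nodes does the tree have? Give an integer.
Leaves (nodes with no children): A, D, F

Answer: 3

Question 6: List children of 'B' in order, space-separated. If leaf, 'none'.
Node B's children (from adjacency): D

Answer: D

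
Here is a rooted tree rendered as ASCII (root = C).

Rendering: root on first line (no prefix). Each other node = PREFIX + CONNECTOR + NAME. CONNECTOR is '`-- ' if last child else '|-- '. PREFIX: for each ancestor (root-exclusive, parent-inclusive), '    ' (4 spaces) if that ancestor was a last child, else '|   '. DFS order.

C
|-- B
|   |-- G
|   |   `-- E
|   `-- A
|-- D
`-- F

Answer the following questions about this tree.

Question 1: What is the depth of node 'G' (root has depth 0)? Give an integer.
Path from root to G: C -> B -> G
Depth = number of edges = 2

Answer: 2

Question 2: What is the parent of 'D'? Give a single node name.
Answer: C

Derivation:
Scan adjacency: D appears as child of C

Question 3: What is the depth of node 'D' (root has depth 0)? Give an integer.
Path from root to D: C -> D
Depth = number of edges = 1

Answer: 1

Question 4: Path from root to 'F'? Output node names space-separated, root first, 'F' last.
Answer: C F

Derivation:
Walk down from root: C -> F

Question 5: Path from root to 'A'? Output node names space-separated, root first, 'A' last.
Answer: C B A

Derivation:
Walk down from root: C -> B -> A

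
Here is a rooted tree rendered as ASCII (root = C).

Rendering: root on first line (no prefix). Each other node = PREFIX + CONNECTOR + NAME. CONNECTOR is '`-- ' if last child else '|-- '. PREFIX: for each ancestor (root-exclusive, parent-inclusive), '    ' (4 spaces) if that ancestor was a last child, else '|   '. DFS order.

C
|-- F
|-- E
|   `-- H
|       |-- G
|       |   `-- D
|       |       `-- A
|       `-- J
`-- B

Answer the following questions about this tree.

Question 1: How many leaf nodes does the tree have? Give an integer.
Leaves (nodes with no children): A, B, F, J

Answer: 4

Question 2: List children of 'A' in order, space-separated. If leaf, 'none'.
Node A's children (from adjacency): (leaf)

Answer: none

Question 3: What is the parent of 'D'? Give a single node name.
Scan adjacency: D appears as child of G

Answer: G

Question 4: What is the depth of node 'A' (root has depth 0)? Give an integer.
Answer: 5

Derivation:
Path from root to A: C -> E -> H -> G -> D -> A
Depth = number of edges = 5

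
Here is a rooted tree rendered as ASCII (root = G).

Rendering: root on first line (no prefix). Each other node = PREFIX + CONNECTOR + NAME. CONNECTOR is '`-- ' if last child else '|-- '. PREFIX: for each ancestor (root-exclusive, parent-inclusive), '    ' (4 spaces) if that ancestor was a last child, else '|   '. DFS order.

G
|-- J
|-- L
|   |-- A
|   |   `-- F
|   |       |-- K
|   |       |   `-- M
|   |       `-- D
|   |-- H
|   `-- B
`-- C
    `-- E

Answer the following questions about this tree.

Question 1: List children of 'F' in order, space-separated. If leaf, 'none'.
Node F's children (from adjacency): K, D

Answer: K D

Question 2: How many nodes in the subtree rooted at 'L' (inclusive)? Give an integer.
Answer: 8

Derivation:
Subtree rooted at L contains: A, B, D, F, H, K, L, M
Count = 8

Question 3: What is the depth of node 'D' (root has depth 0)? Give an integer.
Path from root to D: G -> L -> A -> F -> D
Depth = number of edges = 4

Answer: 4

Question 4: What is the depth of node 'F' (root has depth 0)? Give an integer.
Answer: 3

Derivation:
Path from root to F: G -> L -> A -> F
Depth = number of edges = 3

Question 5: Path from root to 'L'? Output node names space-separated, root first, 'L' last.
Walk down from root: G -> L

Answer: G L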